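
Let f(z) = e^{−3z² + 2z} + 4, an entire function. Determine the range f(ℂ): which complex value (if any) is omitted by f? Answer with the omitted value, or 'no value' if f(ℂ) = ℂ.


Little Picard bounds the complement of f(ℂ) to at most one point.
The exponent g(z) = −3z² + 2z is a nonconstant polynomial, hence surjective onto ℂ. So e^{g(z)} takes every value in {e^w : w ∈ ℂ} = ℂ ∖ {0}. Adding 4 shifts the range to ℂ ∖ {4}. f omits exactly 4.

Omitted value: 4.


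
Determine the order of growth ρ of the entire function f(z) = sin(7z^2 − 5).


Write sin(w) = (e^{iw} ± e^{−iw})/(2 or 2i), so |sin(w)| ≤ e^{|w|}. With w = 7z^2 − 5, |w| ≤ 7r^2 + 5 on |z|=r, giving M(r) ≤ e^{7r^2 + 5} and ρ ≤ 2. For the lower bound, choose z on |z|=r with 7z^2 purely imaginary of modulus 7r^2; then |sin(7z^2 − 5)| grows like e^{7r^2}/2, so ρ ≥ 2. Hence ρ = 2.
Therefore ρ = 2.

Order ρ = 2.


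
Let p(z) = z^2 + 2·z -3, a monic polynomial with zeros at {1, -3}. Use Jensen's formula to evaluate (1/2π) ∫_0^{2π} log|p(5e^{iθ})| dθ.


Zeros: -3, 1; r = 5.
Inside |z| < r: -3, 1. Outside (|z| ≥ r): ∅.
p(0) = -3, so log|p(0)| = log(3) = 1.0986.
Apply Jensen: I(r) = log|p(0)| + Σ_k log(r/|z_k|), summed over zeros inside |z| < r.
  log(r/|z_k|) for z_k = 1: log(5/1) = 1.6094
  log(r/|z_k|) for z_k = -3: log(5/3) = 0.5108
Sum over inside zeros: 2.1203.
I(r) = log|p(0)| + (inside sum) = 1.0986 + 2.1203 = 3.2189.
Closed form (all zeros inside, monic): I(r) = n·log(r) = 2·log(5) = 3.2189. ✓

I(r) ≈ 3.2189.


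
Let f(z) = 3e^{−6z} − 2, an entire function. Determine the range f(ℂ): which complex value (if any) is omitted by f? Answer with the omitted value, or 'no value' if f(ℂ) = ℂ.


Little Picard bounds the complement of f(ℂ) to at most one point.
e^{−6z} is never zero on ℂ, so 3·e^{−6z} takes every value in ℂ ∖ {0}. Adding -2 shifts the range to ℂ ∖ {-2}. Thus f omits exactly the value -2.

Omitted value: -2.


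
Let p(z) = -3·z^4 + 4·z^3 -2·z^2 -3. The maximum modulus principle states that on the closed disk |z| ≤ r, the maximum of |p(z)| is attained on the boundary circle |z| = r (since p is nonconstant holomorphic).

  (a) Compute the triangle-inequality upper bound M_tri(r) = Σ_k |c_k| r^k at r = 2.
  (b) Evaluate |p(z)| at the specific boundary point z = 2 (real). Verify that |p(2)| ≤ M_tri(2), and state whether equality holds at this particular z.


Coefficients: c_0 = -3, c_1 = 0, c_2 = -2, c_3 = 4, c_4 = -3. Radius r = 2.
Part (a). Triangle bound: M_tri(r) = Σ_k |c_k| r^k
  = |-3|·2^0 + |0|·2^1 + |-2|·2^2 + |4|·2^3 + |-3|·2^4
  = 3 + 0 + 8 + 32 + 48 = 91.
This bounds M(r) := max_{|z|=r} |p(z)| from above; equality holds iff all terms c_k z^k can be made to align in phase at a single z on |z|=r.
Part (b). At z = 2 (real, on the circle |z| = r):
  p(2) = (-3)·2^0 + (0)·2^1 + (-2)·2^2 + (4)·2^3 + (-3)·2^4 = -27.
  |p(2)| = 27.
Check: |p(2)| = 27 ≤ 91 = M_tri(2). ✓ Equality does not hold at z = 2 (the coefficients have mixed signs, so the terms do not all align in phase there).

M_tri(2) = 91; |p(2)| = 27; equality at z=2: no.


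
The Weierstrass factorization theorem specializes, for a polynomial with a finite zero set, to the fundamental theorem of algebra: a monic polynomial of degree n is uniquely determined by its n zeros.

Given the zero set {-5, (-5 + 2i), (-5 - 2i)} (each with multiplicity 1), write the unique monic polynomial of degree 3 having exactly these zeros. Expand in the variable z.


The polynomial is p(z) = ∏_{α ∈ S} (z − α), where S = {-5, (-5 + 2i), (-5 - 2i)}.
Expanding the product yields: p(z) = z^3 + 15·z^2 + 79·z + 145.
Note conjugate pairs combine to real quadratics: (z − (-5+2i))(z − (-5−2i)) = z² + 10z + 29.
The resulting polynomial has degree 3 and real coefficients as required.

p(z) = z^3 + 15·z^2 + 79·z + 145.


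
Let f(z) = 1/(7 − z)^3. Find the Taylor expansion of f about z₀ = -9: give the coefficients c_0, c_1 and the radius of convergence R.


Let w = z − z₀, so z = z₀ + w.
Then 7 − z = 7 − (z₀ + w) = (7 − z₀) − w = 16 − w.
f(z) = 1/(16 − w)^3 = (1/(16)^3) · (1 − w/(16))^{−3}.
By the binomial series (1−u)^{−3} = Σ_{n≥0} C(n+2, 2) u^n for |u|<1, with u = w/(16):
  c_n = C(n+2, 2) / (16)^(n+3).
  c_0 = 1/(16)^3 = 1/4096.
  c_1 = 3/(16)^4 = 3/65536.
The series is valid for |w/d| < 1, i.e. |z − z₀| < |d|.
Radius of convergence: R = |7 − z₀| = |16| = 16 (distance from z₀ to the singularity z = 7).

c_0 = 1/4096, c_1 = 3/65536; R = 16.


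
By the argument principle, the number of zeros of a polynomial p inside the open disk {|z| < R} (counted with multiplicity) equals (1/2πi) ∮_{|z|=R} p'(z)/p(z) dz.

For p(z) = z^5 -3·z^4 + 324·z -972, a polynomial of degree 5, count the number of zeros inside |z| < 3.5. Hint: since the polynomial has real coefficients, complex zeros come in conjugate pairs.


The zeros of p are: 3, (-3 + 3i), (-3 - 3i), (3 + 3i), (3 - 3i).
Their magnitudes are: 3, 4.243, 4.243, 4.243, 4.243.
Zeros with |z| < R = 3.5: 3.
Count = 1.
By the argument principle, (1/2πi) ∮_{|z|=R} p'(z)/p(z) dz equals exactly this count.

Number of zeros inside |z| < 3.5: 1.


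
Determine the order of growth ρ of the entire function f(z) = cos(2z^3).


Write cos(w) = (e^{iw} ± e^{−iw})/(2 or 2i), so |cos(w)| ≤ e^{|w|}. With w = 2z^3, |w| ≤ 2r^3 + 0 on |z|=r, giving M(r) ≤ e^{2r^3 + 0} and ρ ≤ 3. For the lower bound, choose z on |z|=r with 2z^3 purely imaginary of modulus 2r^3; then |cos(2z^3)| grows like e^{2r^3}/2, so ρ ≥ 3. Hence ρ = 3.
Therefore ρ = 3.

Order ρ = 3.


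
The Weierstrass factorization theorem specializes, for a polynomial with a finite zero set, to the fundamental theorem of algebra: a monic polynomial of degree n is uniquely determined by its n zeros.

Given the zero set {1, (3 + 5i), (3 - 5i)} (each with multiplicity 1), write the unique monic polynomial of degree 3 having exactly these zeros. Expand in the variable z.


The polynomial is p(z) = ∏_{α ∈ S} (z − α), where S = {1, (3 + 5i), (3 - 5i)}.
Expanding the product yields: p(z) = z^3 -7·z^2 + 40·z -34.
Note conjugate pairs combine to real quadratics: (z − (3+5i))(z − (3−5i)) = z² − 6z + 34.
The resulting polynomial has degree 3 and real coefficients as required.

p(z) = z^3 -7·z^2 + 40·z -34.


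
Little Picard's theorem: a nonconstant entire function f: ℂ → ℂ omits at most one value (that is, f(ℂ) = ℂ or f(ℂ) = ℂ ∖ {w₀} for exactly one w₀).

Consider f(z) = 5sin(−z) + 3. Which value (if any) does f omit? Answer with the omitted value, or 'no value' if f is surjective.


Little Picard bounds the complement of f(ℂ) to at most one point.
sin is entire and surjective onto ℂ: for every w ∈ ℂ, sin(ζ) = w has a solution ζ ∈ ℂ (e.g., via the complex inverse arcsin). With ζ = −z this gives z = ζ/(-1). Then 5·sin(−z) takes every value in 5·ℂ = ℂ, and adding 3 is a bijection of ℂ. So f is surjective and omits no value. (Note: only on the real line is sin bounded by [−1, 1].)

Omitted value: no value.


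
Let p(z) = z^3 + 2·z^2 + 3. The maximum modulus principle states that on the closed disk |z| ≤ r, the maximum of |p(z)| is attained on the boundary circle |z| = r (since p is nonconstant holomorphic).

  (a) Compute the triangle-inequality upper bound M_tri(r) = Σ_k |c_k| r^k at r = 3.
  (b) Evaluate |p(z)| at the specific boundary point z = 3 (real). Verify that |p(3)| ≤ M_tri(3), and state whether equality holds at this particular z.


Coefficients: c_0 = 3, c_1 = 0, c_2 = 2, c_3 = 1. Radius r = 3.
Part (a). Triangle bound: M_tri(r) = Σ_k |c_k| r^k
  = |3|·3^0 + |0|·3^1 + |2|·3^2 + |1|·3^3
  = 3 + 0 + 18 + 27 = 48.
This bounds M(r) := max_{|z|=r} |p(z)| from above; equality holds iff all terms c_k z^k can be made to align in phase at a single z on |z|=r.
Part (b). At z = 3 (real, on the circle |z| = r):
  p(3) = (3)·3^0 + (0)·3^1 + (2)·3^2 + (1)·3^3 = 48.
  |p(3)| = 48.
Since all nonzero coefficients share the same sign, |p(3)| = 48 = M_tri(3); the triangle bound is attained at z = 3, so in fact M(r) = 48.

M_tri(3) = 48; |p(3)| = 48; equality at z=3: yes.


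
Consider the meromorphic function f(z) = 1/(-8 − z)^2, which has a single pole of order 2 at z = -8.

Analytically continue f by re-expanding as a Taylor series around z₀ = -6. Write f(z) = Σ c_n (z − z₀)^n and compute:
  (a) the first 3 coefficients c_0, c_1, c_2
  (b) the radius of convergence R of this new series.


Let w = z − z₀, so z = z₀ + w.
Then -8 − z = -8 − (z₀ + w) = (-8 − z₀) − w = -2 − w.
f(z) = 1/(-2 − w)^2 = (1/(-2)^2) · (1 − w/(-2))^{−2}.
By the binomial series (1−u)^{−2} = Σ_{n≥0} C(n+1, 1) u^n for |u|<1, with u = w/(-2):
  c_n = C(n+1, 1) / (-2)^(n+2).
  c_0 = 1/(-2)^2 = 1/4.
  c_1 = 2/(-2)^3 = -1/4.
  c_2 = 3/(-2)^4 = 3/16.
The series is valid for |w/d| < 1, i.e. |z − z₀| < |d|.
Radius of convergence: R = |-8 − z₀| = |-2| = 2 (distance from z₀ to the singularity z = -8).

c_0 = 1/4, c_1 = -1/4, c_2 = 3/16; R = 2.


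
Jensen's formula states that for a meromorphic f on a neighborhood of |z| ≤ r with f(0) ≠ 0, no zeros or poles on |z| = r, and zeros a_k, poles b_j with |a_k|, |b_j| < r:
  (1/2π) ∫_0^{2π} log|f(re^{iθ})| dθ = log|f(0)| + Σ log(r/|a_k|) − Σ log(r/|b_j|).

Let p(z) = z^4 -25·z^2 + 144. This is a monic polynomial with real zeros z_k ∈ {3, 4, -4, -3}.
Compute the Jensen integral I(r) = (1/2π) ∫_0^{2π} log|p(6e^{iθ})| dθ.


Zeros: -4, -3, 3, 4; r = 6.
Inside |z| < r: -4, -3, 3, 4. Outside (|z| ≥ r): ∅.
p(0) = 144, so log|p(0)| = log(144) = 4.9698.
Apply Jensen: I(r) = log|p(0)| + Σ_k log(r/|z_k|), summed over zeros inside |z| < r.
  log(r/|z_k|) for z_k = 3: log(6/3) = 0.6931
  log(r/|z_k|) for z_k = 4: log(6/4) = 0.4055
  log(r/|z_k|) for z_k = -4: log(6/4) = 0.4055
  log(r/|z_k|) for z_k = -3: log(6/3) = 0.6931
Sum over inside zeros: 2.1972.
I(r) = log|p(0)| + (inside sum) = 4.9698 + 2.1972 = 7.1670.
Closed form (all zeros inside, monic): I(r) = n·log(r) = 4·log(6) = 7.1670. ✓

I(r) ≈ 7.1670.


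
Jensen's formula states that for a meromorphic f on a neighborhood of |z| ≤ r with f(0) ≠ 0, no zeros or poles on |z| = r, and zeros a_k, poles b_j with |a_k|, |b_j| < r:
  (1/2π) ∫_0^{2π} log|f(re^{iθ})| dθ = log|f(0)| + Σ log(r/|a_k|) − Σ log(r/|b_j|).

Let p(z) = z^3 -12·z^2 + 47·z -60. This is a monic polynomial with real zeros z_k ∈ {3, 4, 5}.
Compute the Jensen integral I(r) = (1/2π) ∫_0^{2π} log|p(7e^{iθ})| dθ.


Zeros: 3, 4, 5; r = 7.
Inside |z| < r: 3, 4, 5. Outside (|z| ≥ r): ∅.
p(0) = -60, so log|p(0)| = log(60) = 4.0943.
Apply Jensen: I(r) = log|p(0)| + Σ_k log(r/|z_k|), summed over zeros inside |z| < r.
  log(r/|z_k|) for z_k = 3: log(7/3) = 0.8473
  log(r/|z_k|) for z_k = 4: log(7/4) = 0.5596
  log(r/|z_k|) for z_k = 5: log(7/5) = 0.3365
Sum over inside zeros: 1.7434.
I(r) = log|p(0)| + (inside sum) = 4.0943 + 1.7434 = 5.8377.
Closed form (all zeros inside, monic): I(r) = n·log(r) = 3·log(7) = 5.8377. ✓

I(r) ≈ 5.8377.


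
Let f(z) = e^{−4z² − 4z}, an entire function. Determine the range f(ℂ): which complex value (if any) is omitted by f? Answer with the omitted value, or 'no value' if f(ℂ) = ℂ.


Little Picard bounds the complement of f(ℂ) to at most one point.
The exponent g(z) = −4z² − 4z is a nonconstant polynomial, hence surjective onto ℂ. So e^{g(z)} takes every value in {e^w : w ∈ ℂ} = ℂ ∖ {0}. Adding 0 shifts the range to ℂ ∖ {0}. f omits exactly 0.

Omitted value: 0.


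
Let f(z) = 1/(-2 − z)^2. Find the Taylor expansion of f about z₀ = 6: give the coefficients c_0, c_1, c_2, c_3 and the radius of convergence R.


Let w = z − z₀, so z = z₀ + w.
Then -2 − z = -2 − (z₀ + w) = (-2 − z₀) − w = -8 − w.
f(z) = 1/(-8 − w)^2 = (1/(-8)^2) · (1 − w/(-8))^{−2}.
By the binomial series (1−u)^{−2} = Σ_{n≥0} C(n+1, 1) u^n for |u|<1, with u = w/(-8):
  c_n = C(n+1, 1) / (-8)^(n+2).
  c_0 = 1/(-8)^2 = 1/64.
  c_1 = 2/(-8)^3 = -1/256.
  c_2 = 3/(-8)^4 = 3/4096.
  c_3 = 4/(-8)^5 = -1/8192.
The series is valid for |w/d| < 1, i.e. |z − z₀| < |d|.
Radius of convergence: R = |-2 − z₀| = |-8| = 8 (distance from z₀ to the singularity z = -2).

c_0 = 1/64, c_1 = -1/256, c_2 = 3/4096, c_3 = -1/8192; R = 8.


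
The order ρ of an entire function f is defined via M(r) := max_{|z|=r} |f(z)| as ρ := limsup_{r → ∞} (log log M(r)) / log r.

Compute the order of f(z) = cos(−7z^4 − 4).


Write cos(w) = (e^{iw} ± e^{−iw})/(2 or 2i), so |cos(w)| ≤ e^{|w|}. With w = −7z^4 − 4, |w| ≤ 7r^4 + 4 on |z|=r, giving M(r) ≤ e^{7r^4 + 4} and ρ ≤ 4. For the lower bound, choose z on |z|=r with -7z^4 purely imaginary of modulus 7r^4; then |cos(−7z^4 − 4)| grows like e^{7r^4}/2, so ρ ≥ 4. Hence ρ = 4.
Therefore ρ = 4.

Order ρ = 4.


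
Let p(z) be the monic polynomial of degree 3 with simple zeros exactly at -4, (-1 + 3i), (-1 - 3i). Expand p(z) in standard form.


The polynomial is p(z) = ∏_{α ∈ S} (z − α), where S = {-4, (-1 + 3i), (-1 - 3i)}.
Expanding the product yields: p(z) = z^3 + 6·z^2 + 18·z + 40.
Note conjugate pairs combine to real quadratics: (z − (-1+3i))(z − (-1−3i)) = z² + 2z + 10.
The resulting polynomial has degree 3 and real coefficients as required.

p(z) = z^3 + 6·z^2 + 18·z + 40.


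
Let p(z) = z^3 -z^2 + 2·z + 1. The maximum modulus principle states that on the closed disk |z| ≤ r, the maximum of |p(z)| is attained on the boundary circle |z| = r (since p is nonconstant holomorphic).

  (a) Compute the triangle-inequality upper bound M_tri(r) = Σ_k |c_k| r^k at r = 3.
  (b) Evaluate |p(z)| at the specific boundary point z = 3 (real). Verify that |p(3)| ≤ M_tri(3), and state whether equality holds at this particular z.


Coefficients: c_0 = 1, c_1 = 2, c_2 = -1, c_3 = 1. Radius r = 3.
Part (a). Triangle bound: M_tri(r) = Σ_k |c_k| r^k
  = |1|·3^0 + |2|·3^1 + |-1|·3^2 + |1|·3^3
  = 1 + 6 + 9 + 27 = 43.
This bounds M(r) := max_{|z|=r} |p(z)| from above; equality holds iff all terms c_k z^k can be made to align in phase at a single z on |z|=r.
Part (b). At z = 3 (real, on the circle |z| = r):
  p(3) = (1)·3^0 + (2)·3^1 + (-1)·3^2 + (1)·3^3 = 25.
  |p(3)| = 25.
Check: |p(3)| = 25 ≤ 43 = M_tri(3). ✓ Equality does not hold at z = 3 (the coefficients have mixed signs, so the terms do not all align in phase there).

M_tri(3) = 43; |p(3)| = 25; equality at z=3: no.


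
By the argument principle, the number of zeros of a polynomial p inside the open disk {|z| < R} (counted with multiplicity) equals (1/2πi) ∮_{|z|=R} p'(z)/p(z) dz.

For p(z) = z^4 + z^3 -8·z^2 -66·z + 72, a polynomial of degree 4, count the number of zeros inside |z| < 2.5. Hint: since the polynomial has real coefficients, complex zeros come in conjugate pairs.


The zeros of p are: (-3 + 3i), (-3 - 3i), 1, 4.
Their magnitudes are: 4.243, 4.243, 1, 4.
Zeros with |z| < R = 2.5: 1.
Count = 1.
By the argument principle, (1/2πi) ∮_{|z|=R} p'(z)/p(z) dz equals exactly this count.

Number of zeros inside |z| < 2.5: 1.


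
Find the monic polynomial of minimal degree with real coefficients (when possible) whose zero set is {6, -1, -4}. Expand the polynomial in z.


The polynomial is p(z) = ∏_{α ∈ S} (z − α), where S = {6, -1, -4}.
Expanding the product yields: p(z) = z^3 -z^2 -26·z -24.
The resulting polynomial has degree 3 and real coefficients as required.

p(z) = z^3 -z^2 -26·z -24.


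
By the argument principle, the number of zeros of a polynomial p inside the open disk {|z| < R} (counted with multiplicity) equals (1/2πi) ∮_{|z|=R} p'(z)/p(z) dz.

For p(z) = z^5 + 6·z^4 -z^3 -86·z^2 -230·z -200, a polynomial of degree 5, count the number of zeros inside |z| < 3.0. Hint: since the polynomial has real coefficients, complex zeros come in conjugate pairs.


The zeros of p are: (-2 + 1i), (-2 - 1i), 4, (-3 + 1i), (-3 - 1i).
Their magnitudes are: 2.236, 2.236, 4, 3.162, 3.162.
Zeros with |z| < R = 3.0: (-2 + 1i), (-2 - 1i).
Count = 2.
By the argument principle, (1/2πi) ∮_{|z|=R} p'(z)/p(z) dz equals exactly this count.

Number of zeros inside |z| < 3.0: 2.


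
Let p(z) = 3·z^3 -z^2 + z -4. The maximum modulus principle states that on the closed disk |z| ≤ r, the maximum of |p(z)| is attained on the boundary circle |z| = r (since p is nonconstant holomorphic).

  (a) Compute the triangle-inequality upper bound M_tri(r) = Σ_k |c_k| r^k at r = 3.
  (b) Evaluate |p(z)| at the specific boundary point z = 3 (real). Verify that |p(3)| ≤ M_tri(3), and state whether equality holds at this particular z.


Coefficients: c_0 = -4, c_1 = 1, c_2 = -1, c_3 = 3. Radius r = 3.
Part (a). Triangle bound: M_tri(r) = Σ_k |c_k| r^k
  = |-4|·3^0 + |1|·3^1 + |-1|·3^2 + |3|·3^3
  = 4 + 3 + 9 + 81 = 97.
This bounds M(r) := max_{|z|=r} |p(z)| from above; equality holds iff all terms c_k z^k can be made to align in phase at a single z on |z|=r.
Part (b). At z = 3 (real, on the circle |z| = r):
  p(3) = (-4)·3^0 + (1)·3^1 + (-1)·3^2 + (3)·3^3 = 71.
  |p(3)| = 71.
Check: |p(3)| = 71 ≤ 97 = M_tri(3). ✓ Equality does not hold at z = 3 (the coefficients have mixed signs, so the terms do not all align in phase there).

M_tri(3) = 97; |p(3)| = 71; equality at z=3: no.


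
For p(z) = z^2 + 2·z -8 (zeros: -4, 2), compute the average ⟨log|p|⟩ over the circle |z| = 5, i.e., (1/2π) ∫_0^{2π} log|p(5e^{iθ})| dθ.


Zeros: -4, 2; r = 5.
Inside |z| < r: -4, 2. Outside (|z| ≥ r): ∅.
p(0) = -8, so log|p(0)| = log(8) = 2.0794.
Apply Jensen: I(r) = log|p(0)| + Σ_k log(r/|z_k|), summed over zeros inside |z| < r.
  log(r/|z_k|) for z_k = -4: log(5/4) = 0.2231
  log(r/|z_k|) for z_k = 2: log(5/2) = 0.9163
Sum over inside zeros: 1.1394.
I(r) = log|p(0)| + (inside sum) = 2.0794 + 1.1394 = 3.2189.
Closed form (all zeros inside, monic): I(r) = n·log(r) = 2·log(5) = 3.2189. ✓

I(r) ≈ 3.2189.


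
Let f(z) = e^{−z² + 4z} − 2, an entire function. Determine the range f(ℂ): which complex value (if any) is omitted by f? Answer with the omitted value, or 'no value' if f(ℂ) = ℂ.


Little Picard bounds the complement of f(ℂ) to at most one point.
The exponent g(z) = −z² + 4z is a nonconstant polynomial, hence surjective onto ℂ. So e^{g(z)} takes every value in {e^w : w ∈ ℂ} = ℂ ∖ {0}. Adding -2 shifts the range to ℂ ∖ {-2}. f omits exactly -2.

Omitted value: -2.


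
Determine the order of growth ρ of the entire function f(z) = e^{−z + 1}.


|e^{−z + 1}| = e^{Re(-1·z) + 1} ≤ e^{1|z|^1 + 1} = e^{1r^1 + 1} on |z| = r, so ρ ≤ 1. Choosing z on |z|=r so that -1·z is real positive (always possible by picking arg z appropriately) gives |f(z)| = e^{1r^1 + 1}, matching the bound. The additive constant 1 does not affect log log M(r) ~ 1·log r. Hence ρ = 1.
Therefore ρ = 1.

Order ρ = 1.


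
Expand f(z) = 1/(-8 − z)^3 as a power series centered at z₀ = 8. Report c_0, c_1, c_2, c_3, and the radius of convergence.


Let w = z − z₀, so z = z₀ + w.
Then -8 − z = -8 − (z₀ + w) = (-8 − z₀) − w = -16 − w.
f(z) = 1/(-16 − w)^3 = (1/(-16)^3) · (1 − w/(-16))^{−3}.
By the binomial series (1−u)^{−3} = Σ_{n≥0} C(n+2, 2) u^n for |u|<1, with u = w/(-16):
  c_n = C(n+2, 2) / (-16)^(n+3).
  c_0 = 1/(-16)^3 = -1/4096.
  c_1 = 3/(-16)^4 = 3/65536.
  c_2 = 6/(-16)^5 = -3/524288.
  c_3 = 10/(-16)^6 = 5/8388608.
The series is valid for |w/d| < 1, i.e. |z − z₀| < |d|.
Radius of convergence: R = |-8 − z₀| = |-16| = 16 (distance from z₀ to the singularity z = -8).

c_0 = -1/4096, c_1 = 3/65536, c_2 = -3/524288, c_3 = 5/8388608; R = 16.


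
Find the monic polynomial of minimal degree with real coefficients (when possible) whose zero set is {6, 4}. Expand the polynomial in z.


The polynomial is p(z) = ∏_{α ∈ S} (z − α), where S = {6, 4}.
Expanding the product yields: p(z) = z^2 -10·z + 24.
The resulting polynomial has degree 2 and real coefficients as required.

p(z) = z^2 -10·z + 24.


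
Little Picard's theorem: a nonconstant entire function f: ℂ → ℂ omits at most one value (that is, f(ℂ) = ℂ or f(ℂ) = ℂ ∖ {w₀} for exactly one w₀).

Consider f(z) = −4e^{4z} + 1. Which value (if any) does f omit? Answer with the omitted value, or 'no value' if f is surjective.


Little Picard bounds the complement of f(ℂ) to at most one point.
e^{4z} is never zero on ℂ, so -4·e^{4z} takes every value in ℂ ∖ {0}. Adding 1 shifts the range to ℂ ∖ {1}. Thus f omits exactly the value 1.

Omitted value: 1.


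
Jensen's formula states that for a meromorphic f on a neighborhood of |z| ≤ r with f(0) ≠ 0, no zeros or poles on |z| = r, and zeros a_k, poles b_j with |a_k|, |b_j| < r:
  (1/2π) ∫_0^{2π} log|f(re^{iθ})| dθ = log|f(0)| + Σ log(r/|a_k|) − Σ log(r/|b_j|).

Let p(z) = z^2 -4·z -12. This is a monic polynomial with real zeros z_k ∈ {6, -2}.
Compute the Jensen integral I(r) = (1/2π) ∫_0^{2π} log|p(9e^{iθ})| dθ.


Zeros: -2, 6; r = 9.
Inside |z| < r: -2, 6. Outside (|z| ≥ r): ∅.
p(0) = -12, so log|p(0)| = log(12) = 2.4849.
Apply Jensen: I(r) = log|p(0)| + Σ_k log(r/|z_k|), summed over zeros inside |z| < r.
  log(r/|z_k|) for z_k = 6: log(9/6) = 0.4055
  log(r/|z_k|) for z_k = -2: log(9/2) = 1.5041
Sum over inside zeros: 1.9095.
I(r) = log|p(0)| + (inside sum) = 2.4849 + 1.9095 = 4.3944.
Closed form (all zeros inside, monic): I(r) = n·log(r) = 2·log(9) = 4.3944. ✓

I(r) ≈ 4.3944.


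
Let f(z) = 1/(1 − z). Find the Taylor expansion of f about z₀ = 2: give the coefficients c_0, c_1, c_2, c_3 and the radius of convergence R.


Let w = z − z₀, so z = z₀ + w.
Then 1 − z = 1 − (z₀ + w) = (1 − z₀) − w = -1 − w.
f(z) = 1/(-1 − w) = (1/(-1)) · 1/(1 − w/(-1)) = Σ_{n≥0} w^n / (-1)^(n+1).
So c_n = 1/(-1)^(n+1):
  c_0 = 1/(-1)^1 = -1.
  c_1 = 1/(-1)^2 = 1.
  c_2 = 1/(-1)^3 = -1.
  c_3 = 1/(-1)^4 = 1.
The series is valid for |w/d| < 1, i.e. |z − z₀| < |d|.
Radius of convergence: R = |1 − z₀| = |-1| = 1 (distance from z₀ to the singularity z = 1).

c_0 = -1, c_1 = 1, c_2 = -1, c_3 = 1; R = 1.


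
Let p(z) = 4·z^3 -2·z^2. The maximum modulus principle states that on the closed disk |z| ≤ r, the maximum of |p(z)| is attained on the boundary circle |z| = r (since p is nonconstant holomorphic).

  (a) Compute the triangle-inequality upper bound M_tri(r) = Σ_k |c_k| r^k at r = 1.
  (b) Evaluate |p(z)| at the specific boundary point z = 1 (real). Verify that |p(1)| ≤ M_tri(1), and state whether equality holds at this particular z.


Coefficients: c_0 = 0, c_1 = 0, c_2 = -2, c_3 = 4. Radius r = 1.
Part (a). Triangle bound: M_tri(r) = Σ_k |c_k| r^k
  = |0|·1^0 + |0|·1^1 + |-2|·1^2 + |4|·1^3
  = 0 + 0 + 2 + 4 = 6.
This bounds M(r) := max_{|z|=r} |p(z)| from above; equality holds iff all terms c_k z^k can be made to align in phase at a single z on |z|=r.
Part (b). At z = 1 (real, on the circle |z| = r):
  p(1) = (0)·1^0 + (0)·1^1 + (-2)·1^2 + (4)·1^3 = 2.
  |p(1)| = 2.
Check: |p(1)| = 2 ≤ 6 = M_tri(1). ✓ Equality does not hold at z = 1 (the coefficients have mixed signs, so the terms do not all align in phase there).

M_tri(1) = 6; |p(1)| = 2; equality at z=1: no.


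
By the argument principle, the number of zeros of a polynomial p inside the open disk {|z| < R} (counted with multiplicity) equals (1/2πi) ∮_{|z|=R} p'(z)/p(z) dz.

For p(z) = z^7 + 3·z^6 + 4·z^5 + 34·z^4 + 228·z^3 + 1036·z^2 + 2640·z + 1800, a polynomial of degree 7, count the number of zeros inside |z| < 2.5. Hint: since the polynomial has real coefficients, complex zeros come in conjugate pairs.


The zeros of p are: (-1 + 3i), (-1 - 3i), -1, (-3 + 1i), (-3 - 1i), (3 + 3i), (3 - 3i).
Their magnitudes are: 3.162, 3.162, 1, 3.162, 3.162, 4.243, 4.243.
Zeros with |z| < R = 2.5: -1.
Count = 1.
By the argument principle, (1/2πi) ∮_{|z|=R} p'(z)/p(z) dz equals exactly this count.

Number of zeros inside |z| < 2.5: 1.


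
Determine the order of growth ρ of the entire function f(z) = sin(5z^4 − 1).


Write sin(w) = (e^{iw} ± e^{−iw})/(2 or 2i), so |sin(w)| ≤ e^{|w|}. With w = 5z^4 − 1, |w| ≤ 5r^4 + 1 on |z|=r, giving M(r) ≤ e^{5r^4 + 1} and ρ ≤ 4. For the lower bound, choose z on |z|=r with 5z^4 purely imaginary of modulus 5r^4; then |sin(5z^4 − 1)| grows like e^{5r^4}/2, so ρ ≥ 4. Hence ρ = 4.
Therefore ρ = 4.

Order ρ = 4.


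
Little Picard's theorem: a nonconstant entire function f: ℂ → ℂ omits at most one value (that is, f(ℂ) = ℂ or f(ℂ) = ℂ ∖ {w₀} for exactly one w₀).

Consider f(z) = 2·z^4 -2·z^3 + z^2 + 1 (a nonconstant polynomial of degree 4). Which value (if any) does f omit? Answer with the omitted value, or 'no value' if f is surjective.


Little Picard bounds the complement of f(ℂ) to at most one point.
For every w ∈ ℂ, the equation p(z) − w = 0 is a nonconstant polynomial in z and hence has at least one root by the fundamental theorem of algebra. So p is surjective onto ℂ, omitting no value.

Omitted value: no value.


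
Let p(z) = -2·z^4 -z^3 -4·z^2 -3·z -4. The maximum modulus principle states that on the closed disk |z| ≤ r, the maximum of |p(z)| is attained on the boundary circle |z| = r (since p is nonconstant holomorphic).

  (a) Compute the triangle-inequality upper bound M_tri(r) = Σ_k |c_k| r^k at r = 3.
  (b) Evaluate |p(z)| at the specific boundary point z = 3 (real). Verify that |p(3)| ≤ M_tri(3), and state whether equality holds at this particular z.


Coefficients: c_0 = -4, c_1 = -3, c_2 = -4, c_3 = -1, c_4 = -2. Radius r = 3.
Part (a). Triangle bound: M_tri(r) = Σ_k |c_k| r^k
  = |-4|·3^0 + |-3|·3^1 + |-4|·3^2 + |-1|·3^3 + |-2|·3^4
  = 4 + 9 + 36 + 27 + 162 = 238.
This bounds M(r) := max_{|z|=r} |p(z)| from above; equality holds iff all terms c_k z^k can be made to align in phase at a single z on |z|=r.
Part (b). At z = 3 (real, on the circle |z| = r):
  p(3) = (-4)·3^0 + (-3)·3^1 + (-4)·3^2 + (-1)·3^3 + (-2)·3^4 = -238.
  |p(3)| = 238.
Since all nonzero coefficients share the same sign, |p(3)| = 238 = M_tri(3); the triangle bound is attained at z = 3, so in fact M(r) = 238.

M_tri(3) = 238; |p(3)| = 238; equality at z=3: yes.


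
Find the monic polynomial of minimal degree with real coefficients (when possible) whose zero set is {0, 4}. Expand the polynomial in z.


The polynomial is p(z) = ∏_{α ∈ S} (z − α), where S = {0, 4}.
Expanding the product yields: p(z) = z^2 -4·z.
The resulting polynomial has degree 2 and real coefficients as required.

p(z) = z^2 -4·z.


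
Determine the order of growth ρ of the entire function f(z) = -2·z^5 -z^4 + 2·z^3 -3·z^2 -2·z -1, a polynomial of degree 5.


|f(z)| ≤ Σ|c_k|·r^k = O(r^5) as r → ∞. Polynomial growth is O(e^{r^ε}) for every ε > 0 (since r^5/e^{r^ε} → 0), so ρ ≤ ε for all ε > 0, i.e. ρ = 0. Every nonconstant polynomial has order 0.
Therefore ρ = 0.

Order ρ = 0.


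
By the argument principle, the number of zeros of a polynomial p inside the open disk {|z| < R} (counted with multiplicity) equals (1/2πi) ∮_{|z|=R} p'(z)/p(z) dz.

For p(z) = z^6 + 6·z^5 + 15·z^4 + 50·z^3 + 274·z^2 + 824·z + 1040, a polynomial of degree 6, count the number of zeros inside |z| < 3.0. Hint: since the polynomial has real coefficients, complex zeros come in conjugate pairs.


The zeros of p are: (2 + 3i), (2 - 3i), (-2 + 2i), (-2 - 2i), (-3 + 1i), (-3 - 1i).
Their magnitudes are: 3.606, 3.606, 2.828, 2.828, 3.162, 3.162.
Zeros with |z| < R = 3.0: (-2 + 2i), (-2 - 2i).
Count = 2.
By the argument principle, (1/2πi) ∮_{|z|=R} p'(z)/p(z) dz equals exactly this count.

Number of zeros inside |z| < 3.0: 2.


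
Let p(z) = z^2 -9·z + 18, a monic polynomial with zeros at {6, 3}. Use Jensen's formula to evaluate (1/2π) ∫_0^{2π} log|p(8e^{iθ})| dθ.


Zeros: 3, 6; r = 8.
Inside |z| < r: 3, 6. Outside (|z| ≥ r): ∅.
p(0) = 18, so log|p(0)| = log(18) = 2.8904.
Apply Jensen: I(r) = log|p(0)| + Σ_k log(r/|z_k|), summed over zeros inside |z| < r.
  log(r/|z_k|) for z_k = 6: log(8/6) = 0.2877
  log(r/|z_k|) for z_k = 3: log(8/3) = 0.9808
Sum over inside zeros: 1.2685.
I(r) = log|p(0)| + (inside sum) = 2.8904 + 1.2685 = 4.1589.
Closed form (all zeros inside, monic): I(r) = n·log(r) = 2·log(8) = 4.1589. ✓

I(r) ≈ 4.1589.


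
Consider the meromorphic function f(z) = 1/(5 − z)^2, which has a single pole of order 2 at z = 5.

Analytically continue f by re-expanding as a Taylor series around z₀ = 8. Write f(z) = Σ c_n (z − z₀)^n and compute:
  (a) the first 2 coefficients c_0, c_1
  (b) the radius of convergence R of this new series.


Let w = z − z₀, so z = z₀ + w.
Then 5 − z = 5 − (z₀ + w) = (5 − z₀) − w = -3 − w.
f(z) = 1/(-3 − w)^2 = (1/(-3)^2) · (1 − w/(-3))^{−2}.
By the binomial series (1−u)^{−2} = Σ_{n≥0} C(n+1, 1) u^n for |u|<1, with u = w/(-3):
  c_n = C(n+1, 1) / (-3)^(n+2).
  c_0 = 1/(-3)^2 = 1/9.
  c_1 = 2/(-3)^3 = -2/27.
The series is valid for |w/d| < 1, i.e. |z − z₀| < |d|.
Radius of convergence: R = |5 − z₀| = |-3| = 3 (distance from z₀ to the singularity z = 5).

c_0 = 1/9, c_1 = -2/27; R = 3.


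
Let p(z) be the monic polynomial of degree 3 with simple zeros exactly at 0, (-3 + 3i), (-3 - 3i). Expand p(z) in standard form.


The polynomial is p(z) = ∏_{α ∈ S} (z − α), where S = {0, (-3 + 3i), (-3 - 3i)}.
Expanding the product yields: p(z) = z^3 + 6·z^2 + 18·z.
Note conjugate pairs combine to real quadratics: (z − (-3+3i))(z − (-3−3i)) = z² + 6z + 18.
The resulting polynomial has degree 3 and real coefficients as required.

p(z) = z^3 + 6·z^2 + 18·z.


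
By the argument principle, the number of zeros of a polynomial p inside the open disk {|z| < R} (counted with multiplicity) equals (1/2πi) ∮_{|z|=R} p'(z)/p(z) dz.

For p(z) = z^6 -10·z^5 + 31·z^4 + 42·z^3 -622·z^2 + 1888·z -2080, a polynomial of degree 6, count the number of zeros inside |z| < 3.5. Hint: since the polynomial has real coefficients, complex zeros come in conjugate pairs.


The zeros of p are: (2 + 3i), (2 - 3i), -4, 4, (3 + 1i), (3 - 1i).
Their magnitudes are: 3.606, 3.606, 4, 4, 3.162, 3.162.
Zeros with |z| < R = 3.5: (3 + 1i), (3 - 1i).
Count = 2.
By the argument principle, (1/2πi) ∮_{|z|=R} p'(z)/p(z) dz equals exactly this count.

Number of zeros inside |z| < 3.5: 2.


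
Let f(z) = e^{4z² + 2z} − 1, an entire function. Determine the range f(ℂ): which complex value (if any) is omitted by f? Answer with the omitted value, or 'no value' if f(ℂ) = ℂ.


Little Picard bounds the complement of f(ℂ) to at most one point.
The exponent g(z) = 4z² + 2z is a nonconstant polynomial, hence surjective onto ℂ. So e^{g(z)} takes every value in {e^w : w ∈ ℂ} = ℂ ∖ {0}. Adding -1 shifts the range to ℂ ∖ {-1}. f omits exactly -1.

Omitted value: -1.


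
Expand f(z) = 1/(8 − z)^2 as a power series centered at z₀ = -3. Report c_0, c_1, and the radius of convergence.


Let w = z − z₀, so z = z₀ + w.
Then 8 − z = 8 − (z₀ + w) = (8 − z₀) − w = 11 − w.
f(z) = 1/(11 − w)^2 = (1/(11)^2) · (1 − w/(11))^{−2}.
By the binomial series (1−u)^{−2} = Σ_{n≥0} C(n+1, 1) u^n for |u|<1, with u = w/(11):
  c_n = C(n+1, 1) / (11)^(n+2).
  c_0 = 1/(11)^2 = 1/121.
  c_1 = 2/(11)^3 = 2/1331.
The series is valid for |w/d| < 1, i.e. |z − z₀| < |d|.
Radius of convergence: R = |8 − z₀| = |11| = 11 (distance from z₀ to the singularity z = 8).

c_0 = 1/121, c_1 = 2/1331; R = 11.


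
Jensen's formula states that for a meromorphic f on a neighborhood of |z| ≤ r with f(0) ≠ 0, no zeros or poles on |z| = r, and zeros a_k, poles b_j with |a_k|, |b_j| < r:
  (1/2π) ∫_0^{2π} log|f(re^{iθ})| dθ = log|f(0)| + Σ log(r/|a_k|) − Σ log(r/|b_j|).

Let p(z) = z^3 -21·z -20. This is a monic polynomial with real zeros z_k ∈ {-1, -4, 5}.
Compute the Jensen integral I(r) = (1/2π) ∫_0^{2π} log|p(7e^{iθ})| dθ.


Zeros: -4, -1, 5; r = 7.
Inside |z| < r: -4, -1, 5. Outside (|z| ≥ r): ∅.
p(0) = -20, so log|p(0)| = log(20) = 2.9957.
Apply Jensen: I(r) = log|p(0)| + Σ_k log(r/|z_k|), summed over zeros inside |z| < r.
  log(r/|z_k|) for z_k = -1: log(7/1) = 1.9459
  log(r/|z_k|) for z_k = -4: log(7/4) = 0.5596
  log(r/|z_k|) for z_k = 5: log(7/5) = 0.3365
Sum over inside zeros: 2.8420.
I(r) = log|p(0)| + (inside sum) = 2.9957 + 2.8420 = 5.8377.
Closed form (all zeros inside, monic): I(r) = n·log(r) = 3·log(7) = 5.8377. ✓

I(r) ≈ 5.8377.


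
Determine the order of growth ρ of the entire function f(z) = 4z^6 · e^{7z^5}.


M(r) = max_{|z|=r} |4|·|z|^6·|e^{7z^5}| = 4·r^6 · e^{7r^5} (the factors attain their maxima compatibly on |z|=r). Then log M(r) = log 4 + 6·log r + 7r^5, dominated by the last term, so log log M(r) ~ 5·log r. The polynomial factor 4z^6 contributes only a log r term and does not affect the order. ρ = 5.
Therefore ρ = 5.

Order ρ = 5.


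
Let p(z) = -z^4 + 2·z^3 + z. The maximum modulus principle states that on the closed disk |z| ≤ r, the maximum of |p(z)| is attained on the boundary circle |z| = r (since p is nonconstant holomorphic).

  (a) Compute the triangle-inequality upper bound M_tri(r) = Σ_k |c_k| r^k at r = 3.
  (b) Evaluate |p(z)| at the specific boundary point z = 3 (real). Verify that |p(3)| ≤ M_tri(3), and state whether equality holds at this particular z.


Coefficients: c_0 = 0, c_1 = 1, c_2 = 0, c_3 = 2, c_4 = -1. Radius r = 3.
Part (a). Triangle bound: M_tri(r) = Σ_k |c_k| r^k
  = |0|·3^0 + |1|·3^1 + |0|·3^2 + |2|·3^3 + |-1|·3^4
  = 0 + 3 + 0 + 54 + 81 = 138.
This bounds M(r) := max_{|z|=r} |p(z)| from above; equality holds iff all terms c_k z^k can be made to align in phase at a single z on |z|=r.
Part (b). At z = 3 (real, on the circle |z| = r):
  p(3) = (0)·3^0 + (1)·3^1 + (0)·3^2 + (2)·3^3 + (-1)·3^4 = -24.
  |p(3)| = 24.
Check: |p(3)| = 24 ≤ 138 = M_tri(3). ✓ Equality does not hold at z = 3 (the coefficients have mixed signs, so the terms do not all align in phase there).

M_tri(3) = 138; |p(3)| = 24; equality at z=3: no.


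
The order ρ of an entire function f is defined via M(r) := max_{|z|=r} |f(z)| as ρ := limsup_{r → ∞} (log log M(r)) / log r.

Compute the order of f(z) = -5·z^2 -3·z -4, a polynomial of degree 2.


|f(z)| ≤ Σ|c_k|·r^k = O(r^2) as r → ∞. Polynomial growth is O(e^{r^ε}) for every ε > 0 (since r^2/e^{r^ε} → 0), so ρ ≤ ε for all ε > 0, i.e. ρ = 0. Every nonconstant polynomial has order 0.
Therefore ρ = 0.

Order ρ = 0.


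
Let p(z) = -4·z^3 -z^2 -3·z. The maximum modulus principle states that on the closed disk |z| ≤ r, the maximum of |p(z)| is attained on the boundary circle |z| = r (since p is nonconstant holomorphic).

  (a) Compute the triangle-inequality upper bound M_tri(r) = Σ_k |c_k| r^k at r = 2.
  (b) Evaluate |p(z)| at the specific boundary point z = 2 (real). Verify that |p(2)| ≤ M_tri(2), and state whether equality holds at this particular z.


Coefficients: c_0 = 0, c_1 = -3, c_2 = -1, c_3 = -4. Radius r = 2.
Part (a). Triangle bound: M_tri(r) = Σ_k |c_k| r^k
  = |0|·2^0 + |-3|·2^1 + |-1|·2^2 + |-4|·2^3
  = 0 + 6 + 4 + 32 = 42.
This bounds M(r) := max_{|z|=r} |p(z)| from above; equality holds iff all terms c_k z^k can be made to align in phase at a single z on |z|=r.
Part (b). At z = 2 (real, on the circle |z| = r):
  p(2) = (0)·2^0 + (-3)·2^1 + (-1)·2^2 + (-4)·2^3 = -42.
  |p(2)| = 42.
Since all nonzero coefficients share the same sign, |p(2)| = 42 = M_tri(2); the triangle bound is attained at z = 2, so in fact M(r) = 42.

M_tri(2) = 42; |p(2)| = 42; equality at z=2: yes.


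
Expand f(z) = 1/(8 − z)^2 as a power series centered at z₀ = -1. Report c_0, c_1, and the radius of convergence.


Let w = z − z₀, so z = z₀ + w.
Then 8 − z = 8 − (z₀ + w) = (8 − z₀) − w = 9 − w.
f(z) = 1/(9 − w)^2 = (1/(9)^2) · (1 − w/(9))^{−2}.
By the binomial series (1−u)^{−2} = Σ_{n≥0} C(n+1, 1) u^n for |u|<1, with u = w/(9):
  c_n = C(n+1, 1) / (9)^(n+2).
  c_0 = 1/(9)^2 = 1/81.
  c_1 = 2/(9)^3 = 2/729.
The series is valid for |w/d| < 1, i.e. |z − z₀| < |d|.
Radius of convergence: R = |8 − z₀| = |9| = 9 (distance from z₀ to the singularity z = 8).

c_0 = 1/81, c_1 = 2/729; R = 9.


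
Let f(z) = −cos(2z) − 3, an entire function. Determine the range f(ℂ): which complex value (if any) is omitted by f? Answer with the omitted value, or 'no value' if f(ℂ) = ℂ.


Little Picard bounds the complement of f(ℂ) to at most one point.
cos is entire and surjective onto ℂ: for every w ∈ ℂ, cos(ζ) = w has a solution ζ ∈ ℂ (e.g., via the complex inverse arccos). With ζ = 2z this gives z = ζ/(2). Then -1·cos(2z) takes every value in -1·ℂ = ℂ, and adding -3 is a bijection of ℂ. So f is surjective and omits no value. (Note: only on the real line is cos bounded by [−1, 1].)

Omitted value: no value.


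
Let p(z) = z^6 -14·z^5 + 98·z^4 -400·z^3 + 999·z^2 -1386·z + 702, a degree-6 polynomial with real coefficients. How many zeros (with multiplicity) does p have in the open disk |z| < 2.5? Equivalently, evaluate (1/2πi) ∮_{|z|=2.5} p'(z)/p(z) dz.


The zeros of p are: (3 + 3i), (3 - 3i), 1, 3, (2 + 3i), (2 - 3i).
Their magnitudes are: 4.243, 4.243, 1, 3, 3.606, 3.606.
Zeros with |z| < R = 2.5: 1.
Count = 1.
By the argument principle, (1/2πi) ∮_{|z|=R} p'(z)/p(z) dz equals exactly this count.

Number of zeros inside |z| < 2.5: 1.


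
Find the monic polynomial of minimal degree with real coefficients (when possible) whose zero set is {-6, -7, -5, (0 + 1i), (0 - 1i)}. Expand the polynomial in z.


The polynomial is p(z) = ∏_{α ∈ S} (z − α), where S = {-6, -7, -5, (0 + 1i), (0 - 1i)}.
Expanding the product yields: p(z) = z^5 + 18·z^4 + 108·z^3 + 228·z^2 + 107·z + 210.
Note conjugate pairs combine to real quadratics: (z − (0+1i))(z − (0−1i)) = z² + 1.
The resulting polynomial has degree 5 and real coefficients as required.

p(z) = z^5 + 18·z^4 + 108·z^3 + 228·z^2 + 107·z + 210.


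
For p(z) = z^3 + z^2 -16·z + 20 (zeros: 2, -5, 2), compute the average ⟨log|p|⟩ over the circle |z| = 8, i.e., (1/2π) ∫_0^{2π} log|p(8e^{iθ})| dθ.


Zeros: -5, 2, 2; r = 8.
Inside |z| < r: -5, 2, 2. Outside (|z| ≥ r): ∅.
p(0) = 20, so log|p(0)| = log(20) = 2.9957.
Apply Jensen: I(r) = log|p(0)| + Σ_k log(r/|z_k|), summed over zeros inside |z| < r.
  log(r/|z_k|) for z_k = 2: log(8/2) = 1.3863
  log(r/|z_k|) for z_k = -5: log(8/5) = 0.4700
  log(r/|z_k|) for z_k = 2: log(8/2) = 1.3863
Sum over inside zeros: 3.2426.
I(r) = log|p(0)| + (inside sum) = 2.9957 + 3.2426 = 6.2383.
Closed form (all zeros inside, monic): I(r) = n·log(r) = 3·log(8) = 6.2383. ✓

I(r) ≈ 6.2383.


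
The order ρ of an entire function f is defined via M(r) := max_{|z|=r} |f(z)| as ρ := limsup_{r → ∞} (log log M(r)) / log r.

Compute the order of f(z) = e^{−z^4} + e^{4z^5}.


Each summand is entire of order 4 and 5 respectively (as in the single-exponential case). The order of a sum is at most the max of the orders, so ρ ≤ 5. For the lower bound: on |z|=r choose arg z so that 4z^5 is real positive; then |e^{4z^5}| = e^{4r^5} while |e^{-1z^4}| ≤ e^{1r^4} = o(e^{4r^5}). So |f| ≥ e^{4r^5}(1 − o(1)) and ρ ≥ 5. Hence ρ = max(4, 5) = 5.
Therefore ρ = 5.

Order ρ = 5.


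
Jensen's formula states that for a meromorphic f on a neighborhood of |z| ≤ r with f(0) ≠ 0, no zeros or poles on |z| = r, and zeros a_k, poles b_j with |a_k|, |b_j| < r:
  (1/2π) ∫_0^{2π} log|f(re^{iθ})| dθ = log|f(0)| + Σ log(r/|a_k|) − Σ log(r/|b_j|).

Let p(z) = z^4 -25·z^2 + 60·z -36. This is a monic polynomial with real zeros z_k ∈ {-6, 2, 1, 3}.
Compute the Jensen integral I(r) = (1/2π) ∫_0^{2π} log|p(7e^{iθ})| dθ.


Zeros: -6, 1, 2, 3; r = 7.
Inside |z| < r: -6, 1, 2, 3. Outside (|z| ≥ r): ∅.
p(0) = -36, so log|p(0)| = log(36) = 3.5835.
Apply Jensen: I(r) = log|p(0)| + Σ_k log(r/|z_k|), summed over zeros inside |z| < r.
  log(r/|z_k|) for z_k = -6: log(7/6) = 0.1542
  log(r/|z_k|) for z_k = 2: log(7/2) = 1.2528
  log(r/|z_k|) for z_k = 1: log(7/1) = 1.9459
  log(r/|z_k|) for z_k = 3: log(7/3) = 0.8473
Sum over inside zeros: 4.2001.
I(r) = log|p(0)| + (inside sum) = 3.5835 + 4.2001 = 7.7836.
Closed form (all zeros inside, monic): I(r) = n·log(r) = 4·log(7) = 7.7836. ✓

I(r) ≈ 7.7836.
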